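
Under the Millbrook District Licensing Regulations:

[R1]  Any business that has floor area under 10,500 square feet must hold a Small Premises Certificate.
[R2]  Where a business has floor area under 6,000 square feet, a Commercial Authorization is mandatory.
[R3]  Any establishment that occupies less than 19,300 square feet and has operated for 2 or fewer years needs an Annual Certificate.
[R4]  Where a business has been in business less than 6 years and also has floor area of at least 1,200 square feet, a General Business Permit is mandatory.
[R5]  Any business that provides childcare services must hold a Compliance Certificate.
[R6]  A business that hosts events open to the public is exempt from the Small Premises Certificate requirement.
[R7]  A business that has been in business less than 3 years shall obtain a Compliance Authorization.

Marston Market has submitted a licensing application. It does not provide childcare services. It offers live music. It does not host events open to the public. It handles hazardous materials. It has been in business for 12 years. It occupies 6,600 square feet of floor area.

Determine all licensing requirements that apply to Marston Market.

Small Premises Certificate

[R1] floor area 6,600 square feet < 10,500 square feet → Small Premises Certificate required.
[R2] floor area 6,600 square feet ≥ 6,000 square feet → Commercial Authorization not required.
[R3] floor area 6,600 square feet < 19,300 square feet; years in business 12 > 2 → Annual Certificate not required.
[R4] years in business 12 ≥ 6; floor area 6,600 square feet ≥ 1,200 square feet → General Business Permit not required.
[R5] does not provide childcare services → Compliance Certificate not required.
[R6] does not host events open to the public → Small Premises Certificate exemption does not apply.
[R7] years in business 12 ≥ 3 → Compliance Authorization not required.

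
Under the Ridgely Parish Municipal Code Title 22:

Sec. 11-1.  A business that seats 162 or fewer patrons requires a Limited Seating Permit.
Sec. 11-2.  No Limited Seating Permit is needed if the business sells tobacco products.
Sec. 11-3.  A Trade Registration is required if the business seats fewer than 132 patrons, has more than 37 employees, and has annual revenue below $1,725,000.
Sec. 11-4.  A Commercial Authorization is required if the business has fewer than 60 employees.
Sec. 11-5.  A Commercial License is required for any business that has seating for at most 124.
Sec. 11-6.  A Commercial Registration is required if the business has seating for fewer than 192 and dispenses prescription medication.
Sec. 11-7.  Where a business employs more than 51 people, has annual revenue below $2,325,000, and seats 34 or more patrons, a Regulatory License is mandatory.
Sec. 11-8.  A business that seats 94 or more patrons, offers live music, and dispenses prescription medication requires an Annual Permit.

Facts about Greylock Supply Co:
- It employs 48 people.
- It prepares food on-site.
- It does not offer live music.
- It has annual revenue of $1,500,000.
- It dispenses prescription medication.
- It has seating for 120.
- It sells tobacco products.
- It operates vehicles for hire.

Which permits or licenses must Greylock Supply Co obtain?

Commercial Authorization, Commercial License, Commercial Registration, Trade Registration

Sec. 11-1. seating 120 ≤ 162 → Limited Seating Permit required.
Sec. 11-2. sells tobacco products → exempt from Limited Seating Permit.
Sec. 11-3. seating 120 < 132; employees 48 > 37; revenue $1,500,000 < $1,725,000 → Trade Registration required.
Sec. 11-4. employees 48 < 60 → Commercial Authorization required.
Sec. 11-5. seating 120 ≤ 124 → Commercial License required.
Sec. 11-6. seating 120 < 192; dispenses prescription medication → Commercial Registration required.
Sec. 11-7. employees 48 ≤ 51; revenue $1,500,000 < $2,325,000; seating 120 ≥ 34 → Regulatory License not required.
Sec. 11-8. seating 120 ≥ 94; does not offer live music; dispenses prescription medication → Annual Permit not required.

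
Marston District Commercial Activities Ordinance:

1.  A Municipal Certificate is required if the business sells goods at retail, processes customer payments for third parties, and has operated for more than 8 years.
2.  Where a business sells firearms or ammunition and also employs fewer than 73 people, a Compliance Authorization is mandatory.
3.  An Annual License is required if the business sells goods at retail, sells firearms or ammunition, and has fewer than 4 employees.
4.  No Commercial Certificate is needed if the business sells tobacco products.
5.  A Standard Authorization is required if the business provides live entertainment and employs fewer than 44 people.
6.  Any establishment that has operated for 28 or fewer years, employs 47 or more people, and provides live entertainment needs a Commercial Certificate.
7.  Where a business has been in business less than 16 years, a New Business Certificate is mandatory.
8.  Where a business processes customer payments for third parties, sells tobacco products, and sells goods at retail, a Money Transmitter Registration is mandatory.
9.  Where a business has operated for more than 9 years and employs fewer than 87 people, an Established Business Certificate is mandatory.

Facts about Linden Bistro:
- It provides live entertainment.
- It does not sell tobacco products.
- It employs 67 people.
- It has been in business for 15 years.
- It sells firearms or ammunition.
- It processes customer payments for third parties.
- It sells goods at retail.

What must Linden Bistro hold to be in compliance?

1. sells goods at retail; processes customer payments for third parties; years in business 15 > 8 → Municipal Certificate required.
2. sells firearms or ammunition; employees 67 < 73 → Compliance Authorization required.
3. sells goods at retail; sells firearms or ammunition; employees 67 ≥ 4 → Annual License not required.
4. does not sell tobacco products → Commercial Certificate exemption does not apply.
5. provides live entertainment; employees 67 ≥ 44 → Standard Authorization not required.
6. years in business 15 ≤ 28; employees 67 ≥ 47; provides live entertainment → Commercial Certificate required.
7. years in business 15 < 16 → New Business Certificate required.
8. processes customer payments for third parties; does not sell tobacco products; sells goods at retail → Money Transmitter Registration not required.
9. years in business 15 > 9; employees 67 < 87 → Established Business Certificate required.

Commercial Certificate, Compliance Authorization, Established Business Certificate, Municipal Certificate, New Business Certificate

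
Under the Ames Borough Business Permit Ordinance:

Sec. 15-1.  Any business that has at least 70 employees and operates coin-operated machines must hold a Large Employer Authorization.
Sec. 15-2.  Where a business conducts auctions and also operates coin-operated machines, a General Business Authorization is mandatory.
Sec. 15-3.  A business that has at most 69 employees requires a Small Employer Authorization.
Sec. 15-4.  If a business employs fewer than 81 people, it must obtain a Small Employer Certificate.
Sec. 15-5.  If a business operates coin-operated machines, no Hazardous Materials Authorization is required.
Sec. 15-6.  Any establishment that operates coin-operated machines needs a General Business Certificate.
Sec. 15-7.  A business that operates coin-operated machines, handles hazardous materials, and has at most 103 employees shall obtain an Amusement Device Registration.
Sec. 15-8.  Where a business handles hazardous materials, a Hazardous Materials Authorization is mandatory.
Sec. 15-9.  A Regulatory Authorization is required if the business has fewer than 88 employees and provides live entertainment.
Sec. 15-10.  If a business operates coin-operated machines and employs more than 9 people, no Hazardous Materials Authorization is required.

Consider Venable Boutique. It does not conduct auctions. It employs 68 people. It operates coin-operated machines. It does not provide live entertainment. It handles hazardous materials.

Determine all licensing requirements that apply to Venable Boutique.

Sec. 15-1. employees 68 < 70; operates coin-operated machines → Large Employer Authorization not required.
Sec. 15-2. does not conduct auctions; operates coin-operated machines → General Business Authorization not required.
Sec. 15-3. employees 68 ≤ 69 → Small Employer Authorization required.
Sec. 15-4. employees 68 < 81 → Small Employer Certificate required.
Sec. 15-5. operates coin-operated machines → exempt from Hazardous Materials Authorization.
Sec. 15-6. operates coin-operated machines → General Business Certificate required.
Sec. 15-7. operates coin-operated machines; handles hazardous materials; employees 68 ≤ 103 → Amusement Device Registration required.
Sec. 15-8. handles hazardous materials → Hazardous Materials Authorization required.
Sec. 15-9. employees 68 < 88; does not provide live entertainment → Regulatory Authorization not required.
Sec. 15-10. operates coin-operated machines; employees 68 > 9 → exempt from Hazardous Materials Authorization.

Amusement Device Registration, General Business Certificate, Small Employer Authorization, Small Employer Certificate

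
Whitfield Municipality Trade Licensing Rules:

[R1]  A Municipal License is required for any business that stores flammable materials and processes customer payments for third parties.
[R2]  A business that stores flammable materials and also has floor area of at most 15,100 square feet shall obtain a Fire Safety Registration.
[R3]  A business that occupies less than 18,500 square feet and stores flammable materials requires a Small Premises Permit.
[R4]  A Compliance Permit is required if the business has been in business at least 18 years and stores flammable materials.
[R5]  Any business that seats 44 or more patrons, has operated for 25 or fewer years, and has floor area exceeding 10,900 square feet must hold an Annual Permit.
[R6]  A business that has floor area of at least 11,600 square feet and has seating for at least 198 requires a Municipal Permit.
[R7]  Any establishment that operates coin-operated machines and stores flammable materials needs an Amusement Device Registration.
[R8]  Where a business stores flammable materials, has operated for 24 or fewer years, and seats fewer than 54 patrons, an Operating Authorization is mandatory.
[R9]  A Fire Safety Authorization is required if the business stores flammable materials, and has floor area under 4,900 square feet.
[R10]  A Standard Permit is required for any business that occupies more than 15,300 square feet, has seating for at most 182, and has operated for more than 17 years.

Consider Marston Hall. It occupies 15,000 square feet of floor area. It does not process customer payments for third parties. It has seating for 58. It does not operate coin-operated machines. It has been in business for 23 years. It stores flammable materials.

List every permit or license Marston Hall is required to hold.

[R1] stores flammable materials; does not process customer payments for third parties → Municipal License not required.
[R2] stores flammable materials; floor area 15,000 square feet ≤ 15,100 square feet → Fire Safety Registration required.
[R3] floor area 15,000 square feet < 18,500 square feet; stores flammable materials → Small Premises Permit required.
[R4] years in business 23 ≥ 18; stores flammable materials → Compliance Permit required.
[R5] seating 58 ≥ 44; years in business 23 ≤ 25; floor area 15,000 square feet > 10,900 square feet → Annual Permit required.
[R6] floor area 15,000 square feet ≥ 11,600 square feet; seating 58 < 198 → Municipal Permit not required.
[R7] does not operate coin-operated machines; stores flammable materials → Amusement Device Registration not required.
[R8] stores flammable materials; years in business 23 ≤ 24; seating 58 ≥ 54 → Operating Authorization not required.
[R9] stores flammable materials; floor area 15,000 square feet ≥ 4,900 square feet → Fire Safety Authorization not required.
[R10] floor area 15,000 square feet ≤ 15,300 square feet; seating 58 ≤ 182; years in business 23 > 17 → Standard Permit not required.

Annual Permit, Compliance Permit, Fire Safety Registration, Small Premises Permit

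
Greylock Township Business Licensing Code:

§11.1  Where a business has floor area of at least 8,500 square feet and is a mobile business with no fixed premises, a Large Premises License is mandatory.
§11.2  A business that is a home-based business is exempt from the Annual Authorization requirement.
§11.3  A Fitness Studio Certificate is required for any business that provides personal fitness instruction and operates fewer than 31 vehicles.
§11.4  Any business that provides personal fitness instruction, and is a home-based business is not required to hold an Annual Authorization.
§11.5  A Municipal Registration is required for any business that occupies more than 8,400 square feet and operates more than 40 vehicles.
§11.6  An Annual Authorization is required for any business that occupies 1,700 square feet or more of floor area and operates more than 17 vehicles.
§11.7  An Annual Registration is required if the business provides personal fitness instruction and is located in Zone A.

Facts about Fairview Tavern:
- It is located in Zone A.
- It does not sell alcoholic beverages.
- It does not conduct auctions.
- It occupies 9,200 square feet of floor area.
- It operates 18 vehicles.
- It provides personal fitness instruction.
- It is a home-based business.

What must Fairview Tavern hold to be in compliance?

§11.1 floor area 9,200 square feet ≥ 8,500 square feet; is a home-based business (not: is a mobile business with no fixed premises) → Large Premises License not required.
§11.2 is a home-based business → exempt from Annual Authorization.
§11.3 provides personal fitness instruction; vehicles 18 < 31 → Fitness Studio Certificate required.
§11.4 provides personal fitness instruction; is a home-based business → exempt from Annual Authorization.
§11.5 floor area 9,200 square feet > 8,400 square feet; vehicles 18 ≤ 40 → Municipal Registration not required.
§11.6 floor area 9,200 square feet ≥ 1,700 square feet; vehicles 18 > 17 → Annual Authorization required.
§11.7 provides personal fitness instruction; is located in Zone A → Annual Registration required.

Annual Registration, Fitness Studio Certificate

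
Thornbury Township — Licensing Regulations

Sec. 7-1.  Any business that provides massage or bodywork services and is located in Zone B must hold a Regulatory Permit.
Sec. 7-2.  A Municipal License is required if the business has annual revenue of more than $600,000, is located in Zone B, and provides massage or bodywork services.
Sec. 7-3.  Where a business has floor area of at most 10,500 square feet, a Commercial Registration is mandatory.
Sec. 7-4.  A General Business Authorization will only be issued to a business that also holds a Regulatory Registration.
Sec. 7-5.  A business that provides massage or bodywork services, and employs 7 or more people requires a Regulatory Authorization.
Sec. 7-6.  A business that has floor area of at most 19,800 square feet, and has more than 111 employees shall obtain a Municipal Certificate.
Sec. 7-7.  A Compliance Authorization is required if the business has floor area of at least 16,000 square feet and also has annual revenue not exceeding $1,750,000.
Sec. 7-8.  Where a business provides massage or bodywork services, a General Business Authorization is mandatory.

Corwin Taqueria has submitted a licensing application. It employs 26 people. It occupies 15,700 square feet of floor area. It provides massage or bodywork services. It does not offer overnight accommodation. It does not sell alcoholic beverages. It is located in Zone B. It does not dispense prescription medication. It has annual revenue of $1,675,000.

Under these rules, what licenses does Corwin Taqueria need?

General Business Authorization, Municipal License, Regulatory Authorization, Regulatory Permit, Regulatory Registration

Sec. 7-1. provides massage or bodywork services; is located in Zone B → Regulatory Permit required.
Sec. 7-2. revenue $1,675,000 > $600,000; is located in Zone B; provides massage or bodywork services → Municipal License required.
Sec. 7-3. floor area 15,700 square feet > 10,500 square feet → Commercial Registration not required.
Sec. 7-4. General Business Authorization is required → Regulatory Registration also required.
Sec. 7-5. provides massage or bodywork services; employees 26 ≥ 7 → Regulatory Authorization required.
Sec. 7-6. floor area 15,700 square feet ≤ 19,800 square feet; employees 26 ≤ 111 → Municipal Certificate not required.
Sec. 7-7. floor area 15,700 square feet < 16,000 square feet; revenue $1,675,000 ≤ $1,750,000 → Compliance Authorization not required.
Sec. 7-8. provides massage or bodywork services → General Business Authorization required.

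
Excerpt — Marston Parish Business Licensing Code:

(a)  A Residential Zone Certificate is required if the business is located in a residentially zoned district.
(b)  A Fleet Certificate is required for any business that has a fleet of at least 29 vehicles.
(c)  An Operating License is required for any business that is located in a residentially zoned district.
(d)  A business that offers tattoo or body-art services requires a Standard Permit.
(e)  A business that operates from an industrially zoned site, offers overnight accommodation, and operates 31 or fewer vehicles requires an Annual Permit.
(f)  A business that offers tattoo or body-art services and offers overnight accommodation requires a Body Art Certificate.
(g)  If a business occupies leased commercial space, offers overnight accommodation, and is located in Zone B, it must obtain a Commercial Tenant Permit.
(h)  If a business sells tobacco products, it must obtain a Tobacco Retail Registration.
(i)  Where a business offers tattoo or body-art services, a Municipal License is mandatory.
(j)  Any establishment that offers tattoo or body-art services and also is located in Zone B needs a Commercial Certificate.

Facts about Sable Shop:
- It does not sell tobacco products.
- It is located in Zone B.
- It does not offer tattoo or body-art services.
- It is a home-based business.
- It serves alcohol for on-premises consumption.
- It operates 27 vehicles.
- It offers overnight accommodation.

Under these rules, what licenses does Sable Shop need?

(a) is located in Zone B (not: is located in a residentially zoned district) → Residential Zone Certificate not required.
(b) vehicles 27 < 29 → Fleet Certificate not required.
(c) is located in Zone B (not: is located in a residentially zoned district) → Operating License not required.
(d) does not offer tattoo or body-art services → Standard Permit not required.
(e) is a home-based business (not: operates from an industrially zoned site); offers overnight accommodation; vehicles 27 ≤ 31 → Annual Permit not required.
(f) does not offer tattoo or body-art services; offers overnight accommodation → Body Art Certificate not required.
(g) is a home-based business (not: occupies leased commercial space); offers overnight accommodation; is located in Zone B → Commercial Tenant Permit not required.
(h) does not sell tobacco products → Tobacco Retail Registration not required.
(i) does not offer tattoo or body-art services → Municipal License not required.
(j) does not offer tattoo or body-art services; is located in Zone B → Commercial Certificate not required.

None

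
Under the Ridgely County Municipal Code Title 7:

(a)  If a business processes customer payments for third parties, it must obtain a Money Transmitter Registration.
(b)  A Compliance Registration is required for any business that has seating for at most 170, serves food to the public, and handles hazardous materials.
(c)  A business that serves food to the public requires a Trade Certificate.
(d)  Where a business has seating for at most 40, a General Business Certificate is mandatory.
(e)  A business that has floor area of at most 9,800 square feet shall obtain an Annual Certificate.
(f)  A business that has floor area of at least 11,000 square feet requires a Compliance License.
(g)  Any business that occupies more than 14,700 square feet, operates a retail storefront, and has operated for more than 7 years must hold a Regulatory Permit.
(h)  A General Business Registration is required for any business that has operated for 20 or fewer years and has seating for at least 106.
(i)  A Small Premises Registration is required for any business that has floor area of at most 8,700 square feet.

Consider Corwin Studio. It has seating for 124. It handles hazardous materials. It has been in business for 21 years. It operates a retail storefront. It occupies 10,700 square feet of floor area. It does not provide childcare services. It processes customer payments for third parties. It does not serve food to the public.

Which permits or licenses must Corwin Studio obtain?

(a) processes customer payments for third parties → Money Transmitter Registration required.
(b) seating 124 ≤ 170; does not serve food to the public; handles hazardous materials → Compliance Registration not required.
(c) does not serve food to the public → Trade Certificate not required.
(d) seating 124 > 40 → General Business Certificate not required.
(e) floor area 10,700 square feet > 9,800 square feet → Annual Certificate not required.
(f) floor area 10,700 square feet < 11,000 square feet → Compliance License not required.
(g) floor area 10,700 square feet ≤ 14,700 square feet; operates a retail storefront; years in business 21 > 7 → Regulatory Permit not required.
(h) years in business 21 > 20; seating 124 ≥ 106 → General Business Registration not required.
(i) floor area 10,700 square feet > 8,700 square feet → Small Premises Registration not required.

Money Transmitter Registration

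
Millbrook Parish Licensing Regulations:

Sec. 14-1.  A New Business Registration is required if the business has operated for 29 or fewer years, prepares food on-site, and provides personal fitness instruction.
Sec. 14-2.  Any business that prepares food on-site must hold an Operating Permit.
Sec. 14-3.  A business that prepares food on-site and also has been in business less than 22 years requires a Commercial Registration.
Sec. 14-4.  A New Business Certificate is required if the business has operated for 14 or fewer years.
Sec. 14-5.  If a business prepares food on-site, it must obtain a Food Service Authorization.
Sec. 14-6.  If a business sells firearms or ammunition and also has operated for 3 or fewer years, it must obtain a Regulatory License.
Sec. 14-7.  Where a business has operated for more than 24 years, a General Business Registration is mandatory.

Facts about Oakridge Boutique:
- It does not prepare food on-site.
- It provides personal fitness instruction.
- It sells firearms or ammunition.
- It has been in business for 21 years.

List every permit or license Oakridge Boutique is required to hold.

Sec. 14-1. years in business 21 ≤ 29; does not prepare food on-site; provides personal fitness instruction → New Business Registration not required.
Sec. 14-2. does not prepare food on-site → Operating Permit not required.
Sec. 14-3. does not prepare food on-site; years in business 21 < 22 → Commercial Registration not required.
Sec. 14-4. years in business 21 > 14 → New Business Certificate not required.
Sec. 14-5. does not prepare food on-site → Food Service Authorization not required.
Sec. 14-6. sells firearms or ammunition; years in business 21 > 3 → Regulatory License not required.
Sec. 14-7. years in business 21 ≤ 24 → General Business Registration not required.

None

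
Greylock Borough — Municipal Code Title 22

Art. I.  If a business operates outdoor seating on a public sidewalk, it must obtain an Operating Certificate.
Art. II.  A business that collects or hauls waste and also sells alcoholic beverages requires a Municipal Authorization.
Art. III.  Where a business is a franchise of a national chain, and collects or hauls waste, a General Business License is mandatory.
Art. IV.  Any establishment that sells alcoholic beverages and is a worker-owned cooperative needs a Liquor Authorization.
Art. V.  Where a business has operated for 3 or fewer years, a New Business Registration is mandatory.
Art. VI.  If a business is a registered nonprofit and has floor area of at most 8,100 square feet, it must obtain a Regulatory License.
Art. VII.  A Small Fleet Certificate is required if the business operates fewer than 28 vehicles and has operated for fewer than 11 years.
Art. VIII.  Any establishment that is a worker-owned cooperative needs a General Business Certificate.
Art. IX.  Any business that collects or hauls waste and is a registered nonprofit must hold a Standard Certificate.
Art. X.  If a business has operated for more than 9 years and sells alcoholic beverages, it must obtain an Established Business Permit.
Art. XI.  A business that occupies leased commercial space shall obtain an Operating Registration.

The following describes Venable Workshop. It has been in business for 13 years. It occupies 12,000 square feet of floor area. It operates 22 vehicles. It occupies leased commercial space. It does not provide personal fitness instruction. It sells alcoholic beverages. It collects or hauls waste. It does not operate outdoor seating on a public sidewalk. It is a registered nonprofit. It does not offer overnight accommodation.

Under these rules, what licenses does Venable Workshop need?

Established Business Permit, Municipal Authorization, Operating Registration, Standard Certificate

Art. I. does not operate outdoor seating on a public sidewalk → Operating Certificate not required.
Art. II. collects or hauls waste; sells alcoholic beverages → Municipal Authorization required.
Art. III. is a registered nonprofit (not: is a franchise of a national chain); collects or hauls waste → General Business License not required.
Art. IV. sells alcoholic beverages; is a registered nonprofit (not: is a worker-owned cooperative) → Liquor Authorization not required.
Art. V. years in business 13 > 3 → New Business Registration not required.
Art. VI. is a registered nonprofit; floor area 12,000 square feet > 8,100 square feet → Regulatory License not required.
Art. VII. vehicles 22 < 28; years in business 13 ≥ 11 → Small Fleet Certificate not required.
Art. VIII. is a registered nonprofit (not: is a worker-owned cooperative) → General Business Certificate not required.
Art. IX. collects or hauls waste; is a registered nonprofit → Standard Certificate required.
Art. X. years in business 13 > 9; sells alcoholic beverages → Established Business Permit required.
Art. XI. occupies leased commercial space → Operating Registration required.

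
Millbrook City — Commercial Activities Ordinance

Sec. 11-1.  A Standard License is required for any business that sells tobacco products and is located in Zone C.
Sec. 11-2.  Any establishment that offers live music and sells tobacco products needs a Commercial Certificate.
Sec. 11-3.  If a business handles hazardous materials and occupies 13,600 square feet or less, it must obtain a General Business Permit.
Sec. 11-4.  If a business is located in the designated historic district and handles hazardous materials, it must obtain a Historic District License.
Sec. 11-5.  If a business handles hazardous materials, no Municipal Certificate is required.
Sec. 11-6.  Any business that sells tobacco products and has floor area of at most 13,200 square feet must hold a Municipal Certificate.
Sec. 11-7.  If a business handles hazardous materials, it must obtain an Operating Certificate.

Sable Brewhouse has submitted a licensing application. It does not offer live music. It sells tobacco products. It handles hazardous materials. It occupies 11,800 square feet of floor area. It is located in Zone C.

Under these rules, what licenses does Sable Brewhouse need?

General Business Permit, Operating Certificate, Standard License

Sec. 11-1. sells tobacco products; is located in Zone C → Standard License required.
Sec. 11-2. does not offer live music; sells tobacco products → Commercial Certificate not required.
Sec. 11-3. handles hazardous materials; floor area 11,800 square feet ≤ 13,600 square feet → General Business Permit required.
Sec. 11-4. is located in Zone C (not: is located in the designated historic district); handles hazardous materials → Historic District License not required.
Sec. 11-5. handles hazardous materials → exempt from Municipal Certificate.
Sec. 11-6. sells tobacco products; floor area 11,800 square feet ≤ 13,200 square feet → Municipal Certificate required.
Sec. 11-7. handles hazardous materials → Operating Certificate required.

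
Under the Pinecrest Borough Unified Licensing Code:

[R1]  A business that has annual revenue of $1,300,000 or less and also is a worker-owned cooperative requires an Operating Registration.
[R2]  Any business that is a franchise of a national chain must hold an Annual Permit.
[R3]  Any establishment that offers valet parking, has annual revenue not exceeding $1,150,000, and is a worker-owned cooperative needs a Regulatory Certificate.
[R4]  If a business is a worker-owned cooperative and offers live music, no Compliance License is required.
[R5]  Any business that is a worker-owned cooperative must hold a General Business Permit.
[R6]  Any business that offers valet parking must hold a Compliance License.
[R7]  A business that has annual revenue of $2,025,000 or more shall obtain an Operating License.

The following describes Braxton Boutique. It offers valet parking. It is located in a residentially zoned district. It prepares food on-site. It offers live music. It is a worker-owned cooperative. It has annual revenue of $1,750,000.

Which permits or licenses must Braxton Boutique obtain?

General Business Permit

[R1] revenue $1,750,000 > $1,300,000; is a worker-owned cooperative → Operating Registration not required.
[R2] is a worker-owned cooperative (not: is a franchise of a national chain) → Annual Permit not required.
[R3] offers valet parking; revenue $1,750,000 > $1,150,000; is a worker-owned cooperative → Regulatory Certificate not required.
[R4] is a worker-owned cooperative; offers live music → exempt from Compliance License.
[R5] is a worker-owned cooperative → General Business Permit required.
[R6] offers valet parking → Compliance License required.
[R7] revenue $1,750,000 < $2,025,000 → Operating License not required.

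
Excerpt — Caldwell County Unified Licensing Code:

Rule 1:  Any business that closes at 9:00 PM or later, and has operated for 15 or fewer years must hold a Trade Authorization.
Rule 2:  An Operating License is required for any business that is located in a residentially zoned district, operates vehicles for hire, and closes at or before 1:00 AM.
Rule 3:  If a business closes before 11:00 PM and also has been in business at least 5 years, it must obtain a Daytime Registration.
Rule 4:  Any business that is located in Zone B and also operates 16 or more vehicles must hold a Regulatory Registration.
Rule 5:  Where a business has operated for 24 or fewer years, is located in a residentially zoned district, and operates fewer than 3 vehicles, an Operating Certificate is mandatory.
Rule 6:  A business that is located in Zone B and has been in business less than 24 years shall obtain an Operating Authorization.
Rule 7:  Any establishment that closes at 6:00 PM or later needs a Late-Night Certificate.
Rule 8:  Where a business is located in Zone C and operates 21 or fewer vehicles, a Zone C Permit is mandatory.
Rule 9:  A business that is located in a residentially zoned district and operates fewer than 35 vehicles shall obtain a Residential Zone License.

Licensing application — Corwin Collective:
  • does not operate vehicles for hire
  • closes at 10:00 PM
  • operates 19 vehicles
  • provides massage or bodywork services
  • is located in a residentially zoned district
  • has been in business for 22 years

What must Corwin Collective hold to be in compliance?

Rule 1: closes 10:00 PM, after 9:00 PM; years in business 22 > 15 → Trade Authorization not required.
Rule 2: is located in a residentially zoned district; does not operate vehicles for hire; closes 10:00 PM, at/before 1:00 AM → Operating License not required.
Rule 3: closes 10:00 PM, at/before 11:00 PM; years in business 22 ≥ 5 → Daytime Registration required.
Rule 4: is located in a residentially zoned district (not: is located in Zone B); vehicles 19 ≥ 16 → Regulatory Registration not required.
Rule 5: years in business 22 ≤ 24; is located in a residentially zoned district; vehicles 19 ≥ 3 → Operating Certificate not required.
Rule 6: is located in a residentially zoned district (not: is located in Zone B); years in business 22 < 24 → Operating Authorization not required.
Rule 7: closes 10:00 PM, after 6:00 PM → Late-Night Certificate required.
Rule 8: is located in a residentially zoned district (not: is located in Zone C); vehicles 19 ≤ 21 → Zone C Permit not required.
Rule 9: is located in a residentially zoned district; vehicles 19 < 35 → Residential Zone License required.

Daytime Registration, Late-Night Certificate, Residential Zone License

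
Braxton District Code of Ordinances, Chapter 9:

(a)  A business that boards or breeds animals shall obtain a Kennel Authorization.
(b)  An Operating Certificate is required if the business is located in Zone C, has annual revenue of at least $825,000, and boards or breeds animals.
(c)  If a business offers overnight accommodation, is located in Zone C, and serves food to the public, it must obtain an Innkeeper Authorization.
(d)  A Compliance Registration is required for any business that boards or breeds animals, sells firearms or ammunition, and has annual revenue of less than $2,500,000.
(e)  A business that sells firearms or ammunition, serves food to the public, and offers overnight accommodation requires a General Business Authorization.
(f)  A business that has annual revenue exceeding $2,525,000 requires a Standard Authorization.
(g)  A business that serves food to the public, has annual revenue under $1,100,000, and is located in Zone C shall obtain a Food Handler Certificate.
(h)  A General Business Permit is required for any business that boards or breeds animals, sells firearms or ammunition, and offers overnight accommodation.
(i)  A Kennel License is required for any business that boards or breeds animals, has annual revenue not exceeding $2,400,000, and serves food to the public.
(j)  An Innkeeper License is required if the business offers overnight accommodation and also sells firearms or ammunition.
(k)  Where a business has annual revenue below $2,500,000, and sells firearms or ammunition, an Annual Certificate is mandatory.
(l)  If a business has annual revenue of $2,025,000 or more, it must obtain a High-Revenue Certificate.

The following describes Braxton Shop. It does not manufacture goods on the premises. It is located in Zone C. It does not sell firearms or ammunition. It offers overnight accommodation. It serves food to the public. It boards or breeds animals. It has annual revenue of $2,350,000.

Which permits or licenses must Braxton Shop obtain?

High-Revenue Certificate, Innkeeper Authorization, Kennel Authorization, Kennel License, Operating Certificate

(a) boards or breeds animals → Kennel Authorization required.
(b) is located in Zone C; revenue $2,350,000 ≥ $825,000; boards or breeds animals → Operating Certificate required.
(c) offers overnight accommodation; is located in Zone C; serves food to the public → Innkeeper Authorization required.
(d) boards or breeds animals; does not sell firearms or ammunition; revenue $2,350,000 < $2,500,000 → Compliance Registration not required.
(e) does not sell firearms or ammunition; serves food to the public; offers overnight accommodation → General Business Authorization not required.
(f) revenue $2,350,000 ≤ $2,525,000 → Standard Authorization not required.
(g) serves food to the public; revenue $2,350,000 ≥ $1,100,000; is located in Zone C → Food Handler Certificate not required.
(h) boards or breeds animals; does not sell firearms or ammunition; offers overnight accommodation → General Business Permit not required.
(i) boards or breeds animals; revenue $2,350,000 ≤ $2,400,000; serves food to the public → Kennel License required.
(j) offers overnight accommodation; does not sell firearms or ammunition → Innkeeper License not required.
(k) revenue $2,350,000 < $2,500,000; does not sell firearms or ammunition → Annual Certificate not required.
(l) revenue $2,350,000 ≥ $2,025,000 → High-Revenue Certificate required.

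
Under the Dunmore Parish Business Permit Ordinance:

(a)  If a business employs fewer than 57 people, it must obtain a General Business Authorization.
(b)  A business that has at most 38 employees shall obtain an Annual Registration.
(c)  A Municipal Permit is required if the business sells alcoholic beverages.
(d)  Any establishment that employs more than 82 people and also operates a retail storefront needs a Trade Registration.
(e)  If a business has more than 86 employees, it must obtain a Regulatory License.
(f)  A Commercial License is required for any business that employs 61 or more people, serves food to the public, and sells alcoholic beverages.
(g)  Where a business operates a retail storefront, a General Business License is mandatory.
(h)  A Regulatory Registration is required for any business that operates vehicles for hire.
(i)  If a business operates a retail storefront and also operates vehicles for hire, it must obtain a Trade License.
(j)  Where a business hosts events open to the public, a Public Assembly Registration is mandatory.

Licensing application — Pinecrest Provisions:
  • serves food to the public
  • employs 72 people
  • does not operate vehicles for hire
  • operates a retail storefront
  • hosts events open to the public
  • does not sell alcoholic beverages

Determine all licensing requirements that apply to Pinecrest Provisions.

(a) employees 72 ≥ 57 → General Business Authorization not required.
(b) employees 72 > 38 → Annual Registration not required.
(c) does not sell alcoholic beverages → Municipal Permit not required.
(d) employees 72 ≤ 82; operates a retail storefront → Trade Registration not required.
(e) employees 72 ≤ 86 → Regulatory License not required.
(f) employees 72 ≥ 61; serves food to the public; does not sell alcoholic beverages → Commercial License not required.
(g) operates a retail storefront → General Business License required.
(h) does not operate vehicles for hire → Regulatory Registration not required.
(i) operates a retail storefront; does not operate vehicles for hire → Trade License not required.
(j) hosts events open to the public → Public Assembly Registration required.

General Business License, Public Assembly Registration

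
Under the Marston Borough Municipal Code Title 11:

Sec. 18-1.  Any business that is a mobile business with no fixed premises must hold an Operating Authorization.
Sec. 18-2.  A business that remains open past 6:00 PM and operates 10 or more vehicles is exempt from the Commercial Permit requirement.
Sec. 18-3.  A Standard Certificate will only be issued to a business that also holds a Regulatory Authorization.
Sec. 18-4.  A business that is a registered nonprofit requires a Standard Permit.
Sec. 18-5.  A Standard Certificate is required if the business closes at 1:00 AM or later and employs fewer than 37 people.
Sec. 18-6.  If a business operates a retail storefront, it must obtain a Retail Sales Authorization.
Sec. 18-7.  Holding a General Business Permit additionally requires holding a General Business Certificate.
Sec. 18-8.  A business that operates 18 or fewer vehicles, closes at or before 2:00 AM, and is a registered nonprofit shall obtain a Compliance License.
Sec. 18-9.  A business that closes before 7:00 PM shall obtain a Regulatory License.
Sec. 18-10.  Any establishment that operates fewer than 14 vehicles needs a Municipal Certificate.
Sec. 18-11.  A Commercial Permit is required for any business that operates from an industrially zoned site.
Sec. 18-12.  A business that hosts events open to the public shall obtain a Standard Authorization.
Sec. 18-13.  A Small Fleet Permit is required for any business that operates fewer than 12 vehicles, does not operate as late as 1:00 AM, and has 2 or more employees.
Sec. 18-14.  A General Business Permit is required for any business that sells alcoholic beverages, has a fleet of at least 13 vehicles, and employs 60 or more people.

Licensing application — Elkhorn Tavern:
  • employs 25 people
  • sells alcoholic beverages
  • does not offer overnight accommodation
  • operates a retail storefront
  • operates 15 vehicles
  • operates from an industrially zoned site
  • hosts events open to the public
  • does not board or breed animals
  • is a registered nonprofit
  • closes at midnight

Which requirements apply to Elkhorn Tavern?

Sec. 18-1. operates from an industrially zoned site (not: is a mobile business with no fixed premises) → Operating Authorization not required.
Sec. 18-2. closes midnight, after 6:00 PM; vehicles 15 ≥ 10 → exempt from Commercial Permit.
Sec. 18-3. Standard Certificate is not required → no effect.
Sec. 18-4. is a registered nonprofit → Standard Permit required.
Sec. 18-5. closes midnight, at/before 1:00 AM; employees 25 < 37 → Standard Certificate not required.
Sec. 18-6. operates a retail storefront → Retail Sales Authorization required.
Sec. 18-7. General Business Permit is not required → no effect.
Sec. 18-8. vehicles 15 ≤ 18; closes midnight, at/before 2:00 AM; is a registered nonprofit → Compliance License required.
Sec. 18-9. closes midnight, after 7:00 PM → Regulatory License not required.
Sec. 18-10. vehicles 15 ≥ 14 → Municipal Certificate not required.
Sec. 18-11. operates from an industrially zoned site → Commercial Permit required.
Sec. 18-12. hosts events open to the public → Standard Authorization required.
Sec. 18-13. vehicles 15 ≥ 12; closes midnight, at/before 1:00 AM; employees 25 ≥ 2 → Small Fleet Permit not required.
Sec. 18-14. sells alcoholic beverages; vehicles 15 ≥ 13; employees 25 < 60 → General Business Permit not required.

Compliance License, Retail Sales Authorization, Standard Authorization, Standard Permit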